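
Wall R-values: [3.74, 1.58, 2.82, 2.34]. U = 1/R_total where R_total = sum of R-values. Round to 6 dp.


R_total = 3.74 + 1.58 + 2.82 + 2.34 = 10.48
U = 1/10.48 = 0.095420

0.095420


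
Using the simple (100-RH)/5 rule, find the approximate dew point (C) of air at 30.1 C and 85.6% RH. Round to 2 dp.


Td = 30.1 - (100-85.6)/5 = 27.22 C

27.22 C


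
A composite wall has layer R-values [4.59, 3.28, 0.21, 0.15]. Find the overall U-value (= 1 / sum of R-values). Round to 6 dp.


R_total = 4.59 + 3.28 + 0.21 + 0.15 = 8.23
U = 1/8.23 = 0.121507

0.121507


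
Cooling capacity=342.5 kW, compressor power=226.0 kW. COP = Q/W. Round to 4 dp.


COP = 342.5 / 226.0 = 1.5155

1.5155


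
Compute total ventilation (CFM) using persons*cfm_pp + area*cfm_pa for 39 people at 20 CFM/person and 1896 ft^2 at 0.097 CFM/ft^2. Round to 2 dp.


Total = 39*20 + 1896*0.097 = 963.91 CFM

963.91 CFM


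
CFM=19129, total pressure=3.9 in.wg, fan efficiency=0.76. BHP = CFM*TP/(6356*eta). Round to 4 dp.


BHP = 19129 * 3.9 / (6356 * 0.76) = 15.4440 hp

15.4440 hp


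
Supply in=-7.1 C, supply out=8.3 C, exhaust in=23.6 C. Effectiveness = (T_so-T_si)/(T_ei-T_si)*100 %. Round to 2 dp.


eff = (8.3-(-7.1))/(23.6-(-7.1))*100 = 50.16 %

50.16 %


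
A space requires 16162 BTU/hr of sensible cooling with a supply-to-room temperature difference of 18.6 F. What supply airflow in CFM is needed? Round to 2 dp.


CFM = 16162 / (1.08 * 18.6) = 804.56

804.56 CFM


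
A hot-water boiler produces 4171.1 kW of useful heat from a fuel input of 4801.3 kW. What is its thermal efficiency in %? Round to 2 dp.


eta = (4171.1/4801.3)*100 = 86.87 %

86.87 %


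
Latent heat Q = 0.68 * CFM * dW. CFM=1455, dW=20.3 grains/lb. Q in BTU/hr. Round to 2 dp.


Q = 0.68 * 1455 * 20.3 = 20084.82 BTU/hr

20084.82 BTU/hr


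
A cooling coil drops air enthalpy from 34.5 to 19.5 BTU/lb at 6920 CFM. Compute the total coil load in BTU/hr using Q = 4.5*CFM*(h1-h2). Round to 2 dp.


Q = 4.5 * 6920 * (34.5 - 19.5) = 467100.00 BTU/hr

467100.00 BTU/hr


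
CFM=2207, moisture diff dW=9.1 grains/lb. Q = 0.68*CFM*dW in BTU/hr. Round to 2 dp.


Q = 0.68 * 2207 * 9.1 = 13656.92 BTU/hr

13656.92 BTU/hr


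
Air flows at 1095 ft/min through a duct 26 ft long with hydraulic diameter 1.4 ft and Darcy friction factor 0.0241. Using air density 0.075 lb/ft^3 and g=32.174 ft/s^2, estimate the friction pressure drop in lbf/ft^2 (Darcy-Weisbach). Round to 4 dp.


v_fps = 1095/60 = 18.25 ft/s
dp = 0.0241*(26/1.4)*0.075*18.25^2/(2*32.174) = 0.1737 lbf/ft^2

0.1737 lbf/ft^2


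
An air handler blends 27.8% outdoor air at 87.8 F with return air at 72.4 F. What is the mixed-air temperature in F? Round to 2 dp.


T_mix = 72.4 + (27.8/100)*(87.8-72.4) = 76.68 F

76.68 F


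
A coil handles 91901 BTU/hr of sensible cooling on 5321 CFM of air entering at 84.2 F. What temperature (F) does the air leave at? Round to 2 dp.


dT = 91901/(1.08*5321) = 15.9920
T_leave = 84.2 - 15.9920 = 68.21 F

68.21 F


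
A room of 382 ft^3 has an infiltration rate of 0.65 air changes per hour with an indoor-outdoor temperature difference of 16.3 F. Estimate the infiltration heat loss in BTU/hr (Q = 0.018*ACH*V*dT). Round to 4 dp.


Q = 0.018 * 0.65 * 382 * 16.3 = 72.8512 BTU/hr

72.8512 BTU/hr


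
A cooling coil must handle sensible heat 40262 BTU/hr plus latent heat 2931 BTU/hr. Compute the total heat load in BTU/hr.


Qt = 40262 + 2931 = 43193 BTU/hr

43193 BTU/hr


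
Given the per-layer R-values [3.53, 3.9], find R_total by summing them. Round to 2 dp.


R_total = 3.53 + 3.9 = 7.43

7.43


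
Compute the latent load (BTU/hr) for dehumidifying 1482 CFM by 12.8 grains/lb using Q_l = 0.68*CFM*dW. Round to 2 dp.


Q = 0.68 * 1482 * 12.8 = 12899.33 BTU/hr

12899.33 BTU/hr


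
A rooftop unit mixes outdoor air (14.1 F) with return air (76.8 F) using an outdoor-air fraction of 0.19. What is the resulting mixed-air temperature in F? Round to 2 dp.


T_mix = 0.19*14.1 + 0.81*76.8 = 64.89 F

64.89 F


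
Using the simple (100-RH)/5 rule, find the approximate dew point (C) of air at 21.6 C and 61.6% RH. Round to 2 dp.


Td = 21.6 - (100-61.6)/5 = 13.92 C

13.92 C


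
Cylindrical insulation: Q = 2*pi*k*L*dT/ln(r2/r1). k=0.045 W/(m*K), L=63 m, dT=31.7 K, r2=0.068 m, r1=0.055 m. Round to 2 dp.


Q = 2*pi*0.045*63*31.7/ln(0.068/0.055) = 2661.33 W

2661.33 W


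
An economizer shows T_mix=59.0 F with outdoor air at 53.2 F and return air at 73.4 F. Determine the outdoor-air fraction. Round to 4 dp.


frac = (59.0 - 73.4) / (53.2 - 73.4) = 0.7129

0.7129


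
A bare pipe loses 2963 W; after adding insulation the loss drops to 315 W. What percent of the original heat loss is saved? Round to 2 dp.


Savings = ((2963-315)/2963)*100 = 89.37 %

89.37 %


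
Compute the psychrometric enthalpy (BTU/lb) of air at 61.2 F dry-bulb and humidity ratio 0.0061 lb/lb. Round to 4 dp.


h = 0.24*61.2 + 0.0061*(1061+0.444*61.2) = 21.3259 BTU/lb

21.3259 BTU/lb


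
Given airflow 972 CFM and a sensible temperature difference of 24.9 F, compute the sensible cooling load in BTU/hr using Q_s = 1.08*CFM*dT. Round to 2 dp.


Q = 1.08 * 972 * 24.9 = 26139.02 BTU/hr

26139.02 BTU/hr


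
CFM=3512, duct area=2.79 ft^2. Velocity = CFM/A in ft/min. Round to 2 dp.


V = 3512 / 2.79 = 1258.78 ft/min

1258.78 ft/min


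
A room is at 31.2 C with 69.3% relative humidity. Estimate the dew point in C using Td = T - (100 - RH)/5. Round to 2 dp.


Td = 31.2 - (100-69.3)/5 = 25.06 C

25.06 C


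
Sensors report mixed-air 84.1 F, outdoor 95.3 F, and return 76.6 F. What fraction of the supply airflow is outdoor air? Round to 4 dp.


frac = (84.1 - 76.6) / (95.3 - 76.6) = 0.4011

0.4011


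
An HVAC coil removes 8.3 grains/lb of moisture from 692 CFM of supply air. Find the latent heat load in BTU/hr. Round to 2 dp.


Q = 0.68 * 692 * 8.3 = 3905.65 BTU/hr

3905.65 BTU/hr


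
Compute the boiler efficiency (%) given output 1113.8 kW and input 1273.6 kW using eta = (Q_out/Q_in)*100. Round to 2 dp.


eta = (1113.8/1273.6)*100 = 87.45 %

87.45 %


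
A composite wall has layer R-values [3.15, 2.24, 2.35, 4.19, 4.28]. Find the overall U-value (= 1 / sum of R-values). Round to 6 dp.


R_total = 3.15 + 2.24 + 2.35 + 4.19 + 4.28 = 16.21
U = 1/16.21 = 0.061690

0.061690


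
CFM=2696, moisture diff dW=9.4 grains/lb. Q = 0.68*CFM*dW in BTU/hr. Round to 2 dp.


Q = 0.68 * 2696 * 9.4 = 17232.83 BTU/hr

17232.83 BTU/hr


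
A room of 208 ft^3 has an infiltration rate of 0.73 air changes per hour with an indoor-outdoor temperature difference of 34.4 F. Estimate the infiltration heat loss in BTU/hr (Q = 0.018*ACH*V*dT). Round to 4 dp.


Q = 0.018 * 0.73 * 208 * 34.4 = 94.0193 BTU/hr

94.0193 BTU/hr


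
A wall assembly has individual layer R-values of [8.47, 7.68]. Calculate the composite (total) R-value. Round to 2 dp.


R_total = 8.47 + 7.68 = 16.15

16.15


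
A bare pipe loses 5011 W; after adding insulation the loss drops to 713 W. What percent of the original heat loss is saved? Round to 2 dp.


Savings = ((5011-713)/5011)*100 = 85.77 %

85.77 %


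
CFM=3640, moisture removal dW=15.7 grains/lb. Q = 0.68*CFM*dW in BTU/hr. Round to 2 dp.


Q = 0.68 * 3640 * 15.7 = 38860.64 BTU/hr

38860.64 BTU/hr


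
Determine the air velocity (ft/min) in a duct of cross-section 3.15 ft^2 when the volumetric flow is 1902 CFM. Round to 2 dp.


V = 1902 / 3.15 = 603.81 ft/min

603.81 ft/min


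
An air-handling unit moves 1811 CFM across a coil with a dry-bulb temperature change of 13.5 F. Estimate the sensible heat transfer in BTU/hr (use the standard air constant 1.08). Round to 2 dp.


Q = 1.08 * 1811 * 13.5 = 26404.38 BTU/hr

26404.38 BTU/hr


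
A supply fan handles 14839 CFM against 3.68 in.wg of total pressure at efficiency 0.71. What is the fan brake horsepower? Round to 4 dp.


BHP = 14839 * 3.68 / (6356 * 0.71) = 12.1007 hp

12.1007 hp


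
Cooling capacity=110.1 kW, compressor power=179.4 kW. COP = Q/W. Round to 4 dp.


COP = 110.1 / 179.4 = 0.6137

0.6137


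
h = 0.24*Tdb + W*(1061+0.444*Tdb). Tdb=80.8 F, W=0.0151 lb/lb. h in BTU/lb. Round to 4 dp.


h = 0.24*80.8 + 0.0151*(1061+0.444*80.8) = 35.9548 BTU/lb

35.9548 BTU/lb


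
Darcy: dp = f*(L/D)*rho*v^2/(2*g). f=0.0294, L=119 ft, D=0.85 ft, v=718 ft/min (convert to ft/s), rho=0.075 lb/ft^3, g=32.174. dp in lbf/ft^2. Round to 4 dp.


v_fps = 718/60 = 11.9667 ft/s
dp = 0.0294*(119/0.85)*0.075*11.9667^2/(2*32.174) = 0.6870 lbf/ft^2

0.6870 lbf/ft^2


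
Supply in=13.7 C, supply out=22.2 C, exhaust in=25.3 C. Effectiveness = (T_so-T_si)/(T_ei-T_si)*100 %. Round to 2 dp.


eff = (22.2-13.7)/(25.3-13.7)*100 = 73.28 %

73.28 %


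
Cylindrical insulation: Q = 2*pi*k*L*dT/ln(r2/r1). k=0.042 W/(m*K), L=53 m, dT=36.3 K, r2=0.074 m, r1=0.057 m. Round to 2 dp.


Q = 2*pi*0.042*53*36.3/ln(0.074/0.057) = 1945.13 W

1945.13 W


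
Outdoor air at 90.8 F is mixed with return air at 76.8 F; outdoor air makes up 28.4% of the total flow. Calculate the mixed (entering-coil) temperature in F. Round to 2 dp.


T_mix = 76.8 + (28.4/100)*(90.8-76.8) = 80.78 F

80.78 F


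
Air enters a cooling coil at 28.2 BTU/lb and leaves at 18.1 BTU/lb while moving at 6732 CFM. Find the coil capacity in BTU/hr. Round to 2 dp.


Q = 4.5 * 6732 * (28.2 - 18.1) = 305969.40 BTU/hr

305969.40 BTU/hr


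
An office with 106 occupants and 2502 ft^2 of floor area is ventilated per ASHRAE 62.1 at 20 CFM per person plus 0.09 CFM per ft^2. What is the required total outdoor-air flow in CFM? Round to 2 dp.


Total = 106*20 + 2502*0.09 = 2345.18 CFM

2345.18 CFM


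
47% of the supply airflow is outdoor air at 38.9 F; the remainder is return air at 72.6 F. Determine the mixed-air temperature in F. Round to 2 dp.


T_mix = 0.47*38.9 + 0.53*72.6 = 56.76 F

56.76 F


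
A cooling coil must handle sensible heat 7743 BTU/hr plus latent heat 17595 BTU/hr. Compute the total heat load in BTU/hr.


Qt = 7743 + 17595 = 25338 BTU/hr

25338 BTU/hr


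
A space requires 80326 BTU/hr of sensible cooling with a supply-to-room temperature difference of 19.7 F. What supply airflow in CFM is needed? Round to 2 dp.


CFM = 80326 / (1.08 * 19.7) = 3775.43

3775.43 CFM


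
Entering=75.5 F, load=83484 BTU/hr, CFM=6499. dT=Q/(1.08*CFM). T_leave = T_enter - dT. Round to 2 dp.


dT = 83484/(1.08*6499) = 11.8941
T_leave = 75.5 - 11.8941 = 63.61 F

63.61 F


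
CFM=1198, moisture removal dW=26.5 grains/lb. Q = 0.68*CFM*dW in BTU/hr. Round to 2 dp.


Q = 0.68 * 1198 * 26.5 = 21587.96 BTU/hr

21587.96 BTU/hr


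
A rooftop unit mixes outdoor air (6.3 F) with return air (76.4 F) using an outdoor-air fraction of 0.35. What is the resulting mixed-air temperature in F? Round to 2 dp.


T_mix = 0.35*6.3 + 0.65*76.4 = 51.87 F

51.87 F


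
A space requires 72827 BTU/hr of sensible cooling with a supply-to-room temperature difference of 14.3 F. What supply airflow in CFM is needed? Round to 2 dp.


CFM = 72827 / (1.08 * 14.3) = 4715.55

4715.55 CFM


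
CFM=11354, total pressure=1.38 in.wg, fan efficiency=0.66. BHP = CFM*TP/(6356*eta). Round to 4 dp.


BHP = 11354 * 1.38 / (6356 * 0.66) = 3.7351 hp

3.7351 hp


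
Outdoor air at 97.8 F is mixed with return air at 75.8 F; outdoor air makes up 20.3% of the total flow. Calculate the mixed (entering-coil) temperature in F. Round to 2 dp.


T_mix = 75.8 + (20.3/100)*(97.8-75.8) = 80.27 F

80.27 F


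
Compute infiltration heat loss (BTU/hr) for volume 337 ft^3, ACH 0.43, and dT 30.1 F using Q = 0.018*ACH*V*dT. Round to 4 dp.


Q = 0.018 * 0.43 * 337 * 30.1 = 78.5122 BTU/hr

78.5122 BTU/hr


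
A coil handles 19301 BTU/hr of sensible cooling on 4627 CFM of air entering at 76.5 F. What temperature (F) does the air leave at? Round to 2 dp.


dT = 19301/(1.08*4627) = 3.8624
T_leave = 76.5 - 3.8624 = 72.64 F

72.64 F


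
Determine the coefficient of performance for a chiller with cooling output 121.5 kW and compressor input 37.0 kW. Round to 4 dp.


COP = 121.5 / 37.0 = 3.2838

3.2838


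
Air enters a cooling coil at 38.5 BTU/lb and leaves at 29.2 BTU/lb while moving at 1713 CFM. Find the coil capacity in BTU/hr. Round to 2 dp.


Q = 4.5 * 1713 * (38.5 - 29.2) = 71689.05 BTU/hr

71689.05 BTU/hr


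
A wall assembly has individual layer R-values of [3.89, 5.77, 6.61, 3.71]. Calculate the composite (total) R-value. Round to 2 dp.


R_total = 3.89 + 5.77 + 6.61 + 3.71 = 19.98

19.98


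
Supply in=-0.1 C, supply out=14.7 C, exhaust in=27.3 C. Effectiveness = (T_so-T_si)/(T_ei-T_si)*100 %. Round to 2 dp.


eff = (14.7-(-0.1))/(27.3-(-0.1))*100 = 54.01 %

54.01 %


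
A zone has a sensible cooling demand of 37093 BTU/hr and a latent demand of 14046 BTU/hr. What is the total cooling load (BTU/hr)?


Qt = 37093 + 14046 = 51139 BTU/hr

51139 BTU/hr


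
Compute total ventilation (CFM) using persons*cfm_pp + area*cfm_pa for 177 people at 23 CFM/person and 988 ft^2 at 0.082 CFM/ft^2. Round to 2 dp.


Total = 177*23 + 988*0.082 = 4152.02 CFM

4152.02 CFM


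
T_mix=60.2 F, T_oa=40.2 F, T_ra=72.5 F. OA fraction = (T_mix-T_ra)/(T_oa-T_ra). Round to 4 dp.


frac = (60.2 - 72.5) / (40.2 - 72.5) = 0.3808

0.3808


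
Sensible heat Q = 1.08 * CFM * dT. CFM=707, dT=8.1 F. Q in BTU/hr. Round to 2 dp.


Q = 1.08 * 707 * 8.1 = 6184.84 BTU/hr

6184.84 BTU/hr


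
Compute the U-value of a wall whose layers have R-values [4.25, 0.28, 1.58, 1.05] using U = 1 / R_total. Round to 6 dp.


R_total = 4.25 + 0.28 + 1.58 + 1.05 = 7.16
U = 1/7.16 = 0.139665

0.139665


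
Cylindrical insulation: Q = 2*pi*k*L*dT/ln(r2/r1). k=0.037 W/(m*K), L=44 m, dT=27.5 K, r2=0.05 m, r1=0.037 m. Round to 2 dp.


Q = 2*pi*0.037*44*27.5/ln(0.05/0.037) = 934.22 W

934.22 W


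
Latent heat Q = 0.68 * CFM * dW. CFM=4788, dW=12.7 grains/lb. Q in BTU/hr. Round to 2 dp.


Q = 0.68 * 4788 * 12.7 = 41349.17 BTU/hr

41349.17 BTU/hr


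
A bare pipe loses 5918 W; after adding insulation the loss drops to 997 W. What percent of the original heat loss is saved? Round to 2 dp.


Savings = ((5918-997)/5918)*100 = 83.15 %

83.15 %


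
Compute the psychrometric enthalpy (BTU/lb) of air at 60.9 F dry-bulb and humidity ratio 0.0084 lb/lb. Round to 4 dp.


h = 0.24*60.9 + 0.0084*(1061+0.444*60.9) = 23.7555 BTU/lb

23.7555 BTU/lb


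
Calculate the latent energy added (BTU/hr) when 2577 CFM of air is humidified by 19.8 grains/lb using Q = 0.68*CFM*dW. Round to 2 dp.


Q = 0.68 * 2577 * 19.8 = 34696.73 BTU/hr

34696.73 BTU/hr


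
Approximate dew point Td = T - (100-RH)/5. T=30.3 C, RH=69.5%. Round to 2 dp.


Td = 30.3 - (100-69.5)/5 = 24.20 C

24.20 C


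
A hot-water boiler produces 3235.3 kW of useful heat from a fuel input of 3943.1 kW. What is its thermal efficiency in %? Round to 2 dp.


eta = (3235.3/3943.1)*100 = 82.05 %

82.05 %


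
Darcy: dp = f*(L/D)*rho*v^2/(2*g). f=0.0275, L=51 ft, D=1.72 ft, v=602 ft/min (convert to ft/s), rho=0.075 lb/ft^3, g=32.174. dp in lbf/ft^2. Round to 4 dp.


v_fps = 602/60 = 10.0333 ft/s
dp = 0.0275*(51/1.72)*0.075*10.0333^2/(2*32.174) = 0.0957 lbf/ft^2

0.0957 lbf/ft^2


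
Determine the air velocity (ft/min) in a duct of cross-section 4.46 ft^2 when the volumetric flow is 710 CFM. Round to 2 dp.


V = 710 / 4.46 = 159.19 ft/min

159.19 ft/min


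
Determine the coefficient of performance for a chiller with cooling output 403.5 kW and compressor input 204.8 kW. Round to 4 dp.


COP = 403.5 / 204.8 = 1.9702

1.9702


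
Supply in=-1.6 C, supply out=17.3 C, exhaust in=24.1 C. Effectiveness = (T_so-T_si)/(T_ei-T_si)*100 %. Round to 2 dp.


eff = (17.3-(-1.6))/(24.1-(-1.6))*100 = 73.54 %

73.54 %


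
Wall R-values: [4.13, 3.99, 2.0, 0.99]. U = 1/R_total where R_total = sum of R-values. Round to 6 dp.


R_total = 4.13 + 3.99 + 2.0 + 0.99 = 11.11
U = 1/11.11 = 0.090009

0.090009


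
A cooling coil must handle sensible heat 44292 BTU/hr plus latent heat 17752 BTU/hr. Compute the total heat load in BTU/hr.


Qt = 44292 + 17752 = 62044 BTU/hr

62044 BTU/hr


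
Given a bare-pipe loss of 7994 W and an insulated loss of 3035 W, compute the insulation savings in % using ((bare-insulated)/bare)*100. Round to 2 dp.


Savings = ((7994-3035)/7994)*100 = 62.03 %

62.03 %


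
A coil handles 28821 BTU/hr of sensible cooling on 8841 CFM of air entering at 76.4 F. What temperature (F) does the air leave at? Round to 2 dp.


dT = 28821/(1.08*8841) = 3.0184
T_leave = 76.4 - 3.0184 = 73.38 F

73.38 F


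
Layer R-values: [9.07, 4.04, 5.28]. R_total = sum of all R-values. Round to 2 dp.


R_total = 9.07 + 4.04 + 5.28 = 18.39

18.39


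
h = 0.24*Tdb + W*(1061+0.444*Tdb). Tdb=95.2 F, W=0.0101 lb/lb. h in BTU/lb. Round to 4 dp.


h = 0.24*95.2 + 0.0101*(1061+0.444*95.2) = 33.9910 BTU/lb

33.9910 BTU/lb


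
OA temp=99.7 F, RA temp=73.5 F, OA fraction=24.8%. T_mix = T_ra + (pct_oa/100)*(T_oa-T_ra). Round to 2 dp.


T_mix = 73.5 + (24.8/100)*(99.7-73.5) = 80.00 F

80.00 F


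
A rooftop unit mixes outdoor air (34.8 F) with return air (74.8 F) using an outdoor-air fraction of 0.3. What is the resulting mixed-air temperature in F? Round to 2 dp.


T_mix = 0.3*34.8 + 0.7*74.8 = 62.80 F

62.80 F


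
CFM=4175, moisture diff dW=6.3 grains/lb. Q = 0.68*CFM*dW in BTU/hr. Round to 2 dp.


Q = 0.68 * 4175 * 6.3 = 17885.70 BTU/hr

17885.70 BTU/hr


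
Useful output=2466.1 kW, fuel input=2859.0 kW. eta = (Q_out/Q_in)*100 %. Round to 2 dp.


eta = (2466.1/2859.0)*100 = 86.26 %

86.26 %


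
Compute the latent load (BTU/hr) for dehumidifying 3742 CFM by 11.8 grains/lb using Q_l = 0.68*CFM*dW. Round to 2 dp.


Q = 0.68 * 3742 * 11.8 = 30025.81 BTU/hr

30025.81 BTU/hr


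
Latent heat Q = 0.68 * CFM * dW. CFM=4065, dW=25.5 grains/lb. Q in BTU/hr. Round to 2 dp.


Q = 0.68 * 4065 * 25.5 = 70487.10 BTU/hr

70487.10 BTU/hr


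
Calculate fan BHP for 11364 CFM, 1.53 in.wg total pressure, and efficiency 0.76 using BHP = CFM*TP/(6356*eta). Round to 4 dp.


BHP = 11364 * 1.53 / (6356 * 0.76) = 3.5994 hp

3.5994 hp


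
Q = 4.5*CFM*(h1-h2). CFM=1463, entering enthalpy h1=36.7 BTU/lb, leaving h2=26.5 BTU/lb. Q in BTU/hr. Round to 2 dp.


Q = 4.5 * 1463 * (36.7 - 26.5) = 67151.70 BTU/hr

67151.70 BTU/hr


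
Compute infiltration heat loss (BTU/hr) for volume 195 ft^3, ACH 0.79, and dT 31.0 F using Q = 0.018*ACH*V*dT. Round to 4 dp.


Q = 0.018 * 0.79 * 195 * 31.0 = 85.9599 BTU/hr

85.9599 BTU/hr


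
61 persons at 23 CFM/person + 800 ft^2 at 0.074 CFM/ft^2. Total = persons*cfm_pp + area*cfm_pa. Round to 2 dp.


Total = 61*23 + 800*0.074 = 1462.20 CFM

1462.20 CFM


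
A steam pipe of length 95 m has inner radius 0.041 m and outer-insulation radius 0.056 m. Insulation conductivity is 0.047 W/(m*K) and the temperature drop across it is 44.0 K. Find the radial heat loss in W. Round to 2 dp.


Q = 2*pi*0.047*95*44.0/ln(0.056/0.041) = 3959.19 W

3959.19 W


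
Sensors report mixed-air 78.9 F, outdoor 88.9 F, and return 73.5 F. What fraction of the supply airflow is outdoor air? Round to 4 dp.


frac = (78.9 - 73.5) / (88.9 - 73.5) = 0.3506

0.3506


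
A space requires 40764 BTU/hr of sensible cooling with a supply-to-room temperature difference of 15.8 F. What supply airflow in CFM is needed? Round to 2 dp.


CFM = 40764 / (1.08 * 15.8) = 2388.89

2388.89 CFM


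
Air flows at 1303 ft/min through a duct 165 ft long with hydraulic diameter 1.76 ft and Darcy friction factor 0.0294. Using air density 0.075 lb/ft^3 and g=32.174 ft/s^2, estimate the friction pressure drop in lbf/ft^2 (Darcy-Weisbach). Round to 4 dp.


v_fps = 1303/60 = 21.7167 ft/s
dp = 0.0294*(165/1.76)*0.075*21.7167^2/(2*32.174) = 1.5151 lbf/ft^2

1.5151 lbf/ft^2


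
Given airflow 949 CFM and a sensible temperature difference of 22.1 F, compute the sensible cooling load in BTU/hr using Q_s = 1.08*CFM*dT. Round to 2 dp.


Q = 1.08 * 949 * 22.1 = 22650.73 BTU/hr

22650.73 BTU/hr


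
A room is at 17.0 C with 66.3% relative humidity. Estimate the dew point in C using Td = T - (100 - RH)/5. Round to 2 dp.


Td = 17.0 - (100-66.3)/5 = 10.26 C

10.26 C


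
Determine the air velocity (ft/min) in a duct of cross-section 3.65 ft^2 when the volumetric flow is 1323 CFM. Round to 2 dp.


V = 1323 / 3.65 = 362.47 ft/min

362.47 ft/min


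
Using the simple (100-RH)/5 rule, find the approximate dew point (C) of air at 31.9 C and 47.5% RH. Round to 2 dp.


Td = 31.9 - (100-47.5)/5 = 21.40 C

21.40 C


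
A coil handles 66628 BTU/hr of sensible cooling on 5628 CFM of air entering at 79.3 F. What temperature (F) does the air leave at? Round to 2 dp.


dT = 66628/(1.08*5628) = 10.9617
T_leave = 79.3 - 10.9617 = 68.34 F

68.34 F


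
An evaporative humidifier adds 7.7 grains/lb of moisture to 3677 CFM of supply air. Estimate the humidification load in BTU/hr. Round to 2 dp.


Q = 0.68 * 3677 * 7.7 = 19252.77 BTU/hr

19252.77 BTU/hr


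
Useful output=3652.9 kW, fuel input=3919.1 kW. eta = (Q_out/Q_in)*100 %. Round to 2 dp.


eta = (3652.9/3919.1)*100 = 93.21 %

93.21 %


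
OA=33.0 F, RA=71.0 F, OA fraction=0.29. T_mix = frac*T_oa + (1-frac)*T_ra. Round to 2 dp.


T_mix = 0.29*33.0 + 0.71*71.0 = 59.98 F

59.98 F


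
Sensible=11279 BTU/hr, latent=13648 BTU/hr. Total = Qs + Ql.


Qt = 11279 + 13648 = 24927 BTU/hr

24927 BTU/hr


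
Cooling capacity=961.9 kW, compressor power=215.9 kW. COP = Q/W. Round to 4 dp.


COP = 961.9 / 215.9 = 4.4553

4.4553


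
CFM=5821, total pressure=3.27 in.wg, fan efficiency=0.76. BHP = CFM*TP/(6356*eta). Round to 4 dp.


BHP = 5821 * 3.27 / (6356 * 0.76) = 3.9405 hp

3.9405 hp


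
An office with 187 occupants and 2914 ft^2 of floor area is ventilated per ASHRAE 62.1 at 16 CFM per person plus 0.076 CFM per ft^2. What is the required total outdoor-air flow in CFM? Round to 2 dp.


Total = 187*16 + 2914*0.076 = 3213.46 CFM

3213.46 CFM


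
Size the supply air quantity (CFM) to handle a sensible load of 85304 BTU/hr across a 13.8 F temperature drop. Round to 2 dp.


CFM = 85304 / (1.08 * 13.8) = 5723.56

5723.56 CFM


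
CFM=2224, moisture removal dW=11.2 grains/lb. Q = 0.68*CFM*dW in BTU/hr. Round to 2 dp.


Q = 0.68 * 2224 * 11.2 = 16937.98 BTU/hr

16937.98 BTU/hr


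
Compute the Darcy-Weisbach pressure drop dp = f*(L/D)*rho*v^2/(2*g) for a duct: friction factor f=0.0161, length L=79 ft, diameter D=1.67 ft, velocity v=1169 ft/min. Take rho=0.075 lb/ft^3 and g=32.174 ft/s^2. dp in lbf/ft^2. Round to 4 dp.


v_fps = 1169/60 = 19.4833 ft/s
dp = 0.0161*(79/1.67)*0.075*19.4833^2/(2*32.174) = 0.3370 lbf/ft^2

0.3370 lbf/ft^2


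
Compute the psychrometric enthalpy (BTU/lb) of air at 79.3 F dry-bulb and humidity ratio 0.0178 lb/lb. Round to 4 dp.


h = 0.24*79.3 + 0.0178*(1061+0.444*79.3) = 38.5445 BTU/lb

38.5445 BTU/lb


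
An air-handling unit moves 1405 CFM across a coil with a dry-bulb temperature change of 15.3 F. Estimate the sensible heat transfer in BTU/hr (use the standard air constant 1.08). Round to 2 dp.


Q = 1.08 * 1405 * 15.3 = 23216.22 BTU/hr

23216.22 BTU/hr


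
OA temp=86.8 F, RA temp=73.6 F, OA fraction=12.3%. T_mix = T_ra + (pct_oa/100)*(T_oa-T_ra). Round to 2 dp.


T_mix = 73.6 + (12.3/100)*(86.8-73.6) = 75.22 F

75.22 F


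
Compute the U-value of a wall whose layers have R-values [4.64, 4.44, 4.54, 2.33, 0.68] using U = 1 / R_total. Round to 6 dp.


R_total = 4.64 + 4.44 + 4.54 + 2.33 + 0.68 = 16.63
U = 1/16.63 = 0.060132

0.060132


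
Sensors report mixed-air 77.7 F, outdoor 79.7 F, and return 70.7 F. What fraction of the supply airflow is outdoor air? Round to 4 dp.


frac = (77.7 - 70.7) / (79.7 - 70.7) = 0.7778

0.7778


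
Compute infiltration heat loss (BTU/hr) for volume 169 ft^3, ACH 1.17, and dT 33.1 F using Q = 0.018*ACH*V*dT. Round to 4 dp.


Q = 0.018 * 1.17 * 169 * 33.1 = 117.8075 BTU/hr

117.8075 BTU/hr


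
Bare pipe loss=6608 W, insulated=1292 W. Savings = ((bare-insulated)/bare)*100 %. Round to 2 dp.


Savings = ((6608-1292)/6608)*100 = 80.45 %

80.45 %


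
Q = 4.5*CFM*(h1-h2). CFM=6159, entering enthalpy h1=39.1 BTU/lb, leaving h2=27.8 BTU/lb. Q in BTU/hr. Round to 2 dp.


Q = 4.5 * 6159 * (39.1 - 27.8) = 313185.15 BTU/hr

313185.15 BTU/hr


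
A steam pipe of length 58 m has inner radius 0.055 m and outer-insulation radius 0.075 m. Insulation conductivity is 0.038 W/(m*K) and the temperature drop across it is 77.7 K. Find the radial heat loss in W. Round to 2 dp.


Q = 2*pi*0.038*58*77.7/ln(0.075/0.055) = 3469.24 W

3469.24 W


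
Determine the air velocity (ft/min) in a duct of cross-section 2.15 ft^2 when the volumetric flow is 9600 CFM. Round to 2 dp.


V = 9600 / 2.15 = 4465.12 ft/min

4465.12 ft/min


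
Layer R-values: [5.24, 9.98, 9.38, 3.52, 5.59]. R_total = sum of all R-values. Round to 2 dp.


R_total = 5.24 + 9.98 + 9.38 + 3.52 + 5.59 = 33.71

33.71


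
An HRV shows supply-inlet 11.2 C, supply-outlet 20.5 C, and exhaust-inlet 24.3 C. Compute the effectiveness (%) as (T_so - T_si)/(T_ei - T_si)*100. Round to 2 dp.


eff = (20.5-11.2)/(24.3-11.2)*100 = 70.99 %

70.99 %


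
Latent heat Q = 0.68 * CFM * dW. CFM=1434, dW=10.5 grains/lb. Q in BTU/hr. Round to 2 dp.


Q = 0.68 * 1434 * 10.5 = 10238.76 BTU/hr

10238.76 BTU/hr


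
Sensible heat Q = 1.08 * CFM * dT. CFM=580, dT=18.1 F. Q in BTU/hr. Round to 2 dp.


Q = 1.08 * 580 * 18.1 = 11337.84 BTU/hr

11337.84 BTU/hr


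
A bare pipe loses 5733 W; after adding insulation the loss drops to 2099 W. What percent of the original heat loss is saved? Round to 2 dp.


Savings = ((5733-2099)/5733)*100 = 63.39 %

63.39 %


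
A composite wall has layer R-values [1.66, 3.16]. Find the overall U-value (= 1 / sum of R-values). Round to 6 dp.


R_total = 1.66 + 3.16 = 4.82
U = 1/4.82 = 0.207469

0.207469


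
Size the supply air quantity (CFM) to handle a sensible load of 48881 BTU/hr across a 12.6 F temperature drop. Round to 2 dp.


CFM = 48881 / (1.08 * 12.6) = 3592.08

3592.08 CFM


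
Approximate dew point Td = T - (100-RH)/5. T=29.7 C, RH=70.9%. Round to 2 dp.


Td = 29.7 - (100-70.9)/5 = 23.88 C

23.88 C


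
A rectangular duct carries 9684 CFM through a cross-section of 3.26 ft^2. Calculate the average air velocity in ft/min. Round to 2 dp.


V = 9684 / 3.26 = 2970.55 ft/min

2970.55 ft/min


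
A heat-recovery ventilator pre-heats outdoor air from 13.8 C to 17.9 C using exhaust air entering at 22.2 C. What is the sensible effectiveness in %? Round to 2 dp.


eff = (17.9-13.8)/(22.2-13.8)*100 = 48.81 %

48.81 %


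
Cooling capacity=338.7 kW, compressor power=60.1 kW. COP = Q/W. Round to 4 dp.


COP = 338.7 / 60.1 = 5.6356

5.6356


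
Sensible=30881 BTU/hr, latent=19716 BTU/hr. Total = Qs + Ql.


Qt = 30881 + 19716 = 50597 BTU/hr

50597 BTU/hr


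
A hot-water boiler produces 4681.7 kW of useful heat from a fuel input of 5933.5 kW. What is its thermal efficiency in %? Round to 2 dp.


eta = (4681.7/5933.5)*100 = 78.90 %

78.90 %


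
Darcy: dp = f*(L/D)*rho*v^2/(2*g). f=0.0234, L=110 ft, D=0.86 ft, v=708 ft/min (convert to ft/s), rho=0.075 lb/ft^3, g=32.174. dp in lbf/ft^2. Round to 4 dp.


v_fps = 708/60 = 11.8 ft/s
dp = 0.0234*(110/0.86)*0.075*11.8^2/(2*32.174) = 0.4857 lbf/ft^2

0.4857 lbf/ft^2


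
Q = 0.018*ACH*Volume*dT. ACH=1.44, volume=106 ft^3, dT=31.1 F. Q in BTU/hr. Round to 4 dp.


Q = 0.018 * 1.44 * 106 * 31.1 = 85.4479 BTU/hr

85.4479 BTU/hr


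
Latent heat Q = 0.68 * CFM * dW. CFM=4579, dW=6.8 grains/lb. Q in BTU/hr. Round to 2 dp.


Q = 0.68 * 4579 * 6.8 = 21173.30 BTU/hr

21173.30 BTU/hr


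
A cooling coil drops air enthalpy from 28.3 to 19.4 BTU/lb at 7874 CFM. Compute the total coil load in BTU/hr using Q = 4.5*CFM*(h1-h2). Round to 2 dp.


Q = 4.5 * 7874 * (28.3 - 19.4) = 315353.70 BTU/hr

315353.70 BTU/hr


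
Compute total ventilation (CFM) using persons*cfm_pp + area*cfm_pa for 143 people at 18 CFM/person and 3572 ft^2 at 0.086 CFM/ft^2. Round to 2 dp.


Total = 143*18 + 3572*0.086 = 2881.19 CFM

2881.19 CFM


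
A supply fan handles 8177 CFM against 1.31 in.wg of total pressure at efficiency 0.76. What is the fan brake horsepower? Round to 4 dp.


BHP = 8177 * 1.31 / (6356 * 0.76) = 2.2175 hp

2.2175 hp


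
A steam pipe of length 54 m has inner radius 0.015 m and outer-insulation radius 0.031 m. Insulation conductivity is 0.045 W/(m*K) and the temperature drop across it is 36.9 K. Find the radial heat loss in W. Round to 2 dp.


Q = 2*pi*0.045*54*36.9/ln(0.031/0.015) = 776.09 W

776.09 W


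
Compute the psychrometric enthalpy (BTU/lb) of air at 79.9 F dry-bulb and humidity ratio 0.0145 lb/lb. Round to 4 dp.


h = 0.24*79.9 + 0.0145*(1061+0.444*79.9) = 35.0749 BTU/lb

35.0749 BTU/lb


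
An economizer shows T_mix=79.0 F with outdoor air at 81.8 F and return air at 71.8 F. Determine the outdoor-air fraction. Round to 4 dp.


frac = (79.0 - 71.8) / (81.8 - 71.8) = 0.7200

0.7200


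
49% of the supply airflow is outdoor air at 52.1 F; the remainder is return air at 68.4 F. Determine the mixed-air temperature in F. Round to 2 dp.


T_mix = 0.49*52.1 + 0.51*68.4 = 60.41 F

60.41 F


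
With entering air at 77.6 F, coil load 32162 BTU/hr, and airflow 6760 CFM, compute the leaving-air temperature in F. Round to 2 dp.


dT = 32162/(1.08*6760) = 4.4053
T_leave = 77.6 - 4.4053 = 73.19 F

73.19 F


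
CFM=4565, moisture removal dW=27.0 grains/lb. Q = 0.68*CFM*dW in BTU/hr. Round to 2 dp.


Q = 0.68 * 4565 * 27.0 = 83813.40 BTU/hr

83813.40 BTU/hr


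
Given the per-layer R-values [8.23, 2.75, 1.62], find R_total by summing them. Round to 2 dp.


R_total = 8.23 + 2.75 + 1.62 = 12.60

12.60


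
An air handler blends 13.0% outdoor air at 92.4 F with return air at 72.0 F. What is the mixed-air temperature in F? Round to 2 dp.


T_mix = 72.0 + (13.0/100)*(92.4-72.0) = 74.65 F

74.65 F


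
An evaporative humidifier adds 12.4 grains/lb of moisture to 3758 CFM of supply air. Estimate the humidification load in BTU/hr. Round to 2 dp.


Q = 0.68 * 3758 * 12.4 = 31687.46 BTU/hr

31687.46 BTU/hr


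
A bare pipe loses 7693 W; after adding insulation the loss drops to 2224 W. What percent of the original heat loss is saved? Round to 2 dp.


Savings = ((7693-2224)/7693)*100 = 71.09 %

71.09 %


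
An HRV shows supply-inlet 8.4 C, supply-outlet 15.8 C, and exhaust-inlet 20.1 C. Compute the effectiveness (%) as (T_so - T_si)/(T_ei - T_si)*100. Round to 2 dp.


eff = (15.8-8.4)/(20.1-8.4)*100 = 63.25 %

63.25 %


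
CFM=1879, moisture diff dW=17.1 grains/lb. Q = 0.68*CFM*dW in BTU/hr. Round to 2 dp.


Q = 0.68 * 1879 * 17.1 = 21849.01 BTU/hr

21849.01 BTU/hr


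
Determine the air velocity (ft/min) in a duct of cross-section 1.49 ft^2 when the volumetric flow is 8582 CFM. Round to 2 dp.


V = 8582 / 1.49 = 5759.73 ft/min

5759.73 ft/min


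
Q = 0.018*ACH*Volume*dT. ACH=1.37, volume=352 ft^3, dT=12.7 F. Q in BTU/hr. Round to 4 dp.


Q = 0.018 * 1.37 * 352 * 12.7 = 110.2401 BTU/hr

110.2401 BTU/hr


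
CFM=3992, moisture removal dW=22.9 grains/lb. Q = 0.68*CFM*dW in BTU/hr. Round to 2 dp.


Q = 0.68 * 3992 * 22.9 = 62163.42 BTU/hr

62163.42 BTU/hr


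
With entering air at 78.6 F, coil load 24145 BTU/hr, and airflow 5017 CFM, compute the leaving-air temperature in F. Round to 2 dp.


dT = 24145/(1.08*5017) = 4.4561
T_leave = 78.6 - 4.4561 = 74.14 F

74.14 F


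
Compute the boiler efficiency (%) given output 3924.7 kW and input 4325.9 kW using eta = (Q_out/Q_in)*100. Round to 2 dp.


eta = (3924.7/4325.9)*100 = 90.73 %

90.73 %


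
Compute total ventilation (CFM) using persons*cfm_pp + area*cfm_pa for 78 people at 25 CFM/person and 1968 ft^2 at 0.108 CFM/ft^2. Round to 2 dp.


Total = 78*25 + 1968*0.108 = 2162.54 CFM

2162.54 CFM


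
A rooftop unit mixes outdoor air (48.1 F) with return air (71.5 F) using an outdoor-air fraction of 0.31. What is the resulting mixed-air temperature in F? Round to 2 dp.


T_mix = 0.31*48.1 + 0.69*71.5 = 64.25 F

64.25 F


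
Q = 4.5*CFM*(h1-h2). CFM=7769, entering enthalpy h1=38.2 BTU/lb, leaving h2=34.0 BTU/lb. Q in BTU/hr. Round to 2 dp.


Q = 4.5 * 7769 * (38.2 - 34.0) = 146834.10 BTU/hr

146834.10 BTU/hr


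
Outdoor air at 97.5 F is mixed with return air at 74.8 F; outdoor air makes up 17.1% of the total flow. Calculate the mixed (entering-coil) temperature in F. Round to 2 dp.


T_mix = 74.8 + (17.1/100)*(97.5-74.8) = 78.68 F

78.68 F


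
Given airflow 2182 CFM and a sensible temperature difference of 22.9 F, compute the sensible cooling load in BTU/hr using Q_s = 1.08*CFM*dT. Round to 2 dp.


Q = 1.08 * 2182 * 22.9 = 53965.22 BTU/hr

53965.22 BTU/hr


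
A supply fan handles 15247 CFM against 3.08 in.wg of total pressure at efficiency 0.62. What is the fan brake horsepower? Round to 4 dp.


BHP = 15247 * 3.08 / (6356 * 0.62) = 11.9168 hp

11.9168 hp


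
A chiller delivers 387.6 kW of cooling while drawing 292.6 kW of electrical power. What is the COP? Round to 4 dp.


COP = 387.6 / 292.6 = 1.3247

1.3247


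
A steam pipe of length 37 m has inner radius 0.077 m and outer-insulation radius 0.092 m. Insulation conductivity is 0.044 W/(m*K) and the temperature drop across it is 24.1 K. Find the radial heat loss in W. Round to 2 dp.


Q = 2*pi*0.044*37*24.1/ln(0.092/0.077) = 1385.07 W

1385.07 W


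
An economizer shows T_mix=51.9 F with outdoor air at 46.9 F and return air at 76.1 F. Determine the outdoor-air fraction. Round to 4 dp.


frac = (51.9 - 76.1) / (46.9 - 76.1) = 0.8288

0.8288


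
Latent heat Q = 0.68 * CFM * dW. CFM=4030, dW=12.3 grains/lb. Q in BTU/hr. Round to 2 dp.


Q = 0.68 * 4030 * 12.3 = 33706.92 BTU/hr

33706.92 BTU/hr


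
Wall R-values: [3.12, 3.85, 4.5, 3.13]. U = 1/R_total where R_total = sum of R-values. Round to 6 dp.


R_total = 3.12 + 3.85 + 4.5 + 3.13 = 14.60
U = 1/14.60 = 0.068493

0.068493


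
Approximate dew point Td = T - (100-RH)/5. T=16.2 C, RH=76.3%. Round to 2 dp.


Td = 16.2 - (100-76.3)/5 = 11.46 C

11.46 C


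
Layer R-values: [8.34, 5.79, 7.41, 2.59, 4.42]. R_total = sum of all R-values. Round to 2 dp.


R_total = 8.34 + 5.79 + 7.41 + 2.59 + 4.42 = 28.55

28.55


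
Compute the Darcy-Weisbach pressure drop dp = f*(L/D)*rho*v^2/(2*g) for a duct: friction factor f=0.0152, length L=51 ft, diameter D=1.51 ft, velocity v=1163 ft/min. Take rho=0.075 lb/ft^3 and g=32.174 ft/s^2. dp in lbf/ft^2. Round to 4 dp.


v_fps = 1163/60 = 19.3833 ft/s
dp = 0.0152*(51/1.51)*0.075*19.3833^2/(2*32.174) = 0.2248 lbf/ft^2

0.2248 lbf/ft^2


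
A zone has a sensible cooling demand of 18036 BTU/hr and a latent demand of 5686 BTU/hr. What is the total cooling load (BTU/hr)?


Qt = 18036 + 5686 = 23722 BTU/hr

23722 BTU/hr


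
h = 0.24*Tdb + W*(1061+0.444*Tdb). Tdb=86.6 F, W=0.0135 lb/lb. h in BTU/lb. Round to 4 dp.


h = 0.24*86.6 + 0.0135*(1061+0.444*86.6) = 35.6266 BTU/lb

35.6266 BTU/lb


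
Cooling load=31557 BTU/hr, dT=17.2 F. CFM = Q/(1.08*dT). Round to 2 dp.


CFM = 31557 / (1.08 * 17.2) = 1698.80

1698.80 CFM


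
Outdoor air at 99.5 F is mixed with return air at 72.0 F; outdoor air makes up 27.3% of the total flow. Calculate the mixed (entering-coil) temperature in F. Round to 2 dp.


T_mix = 72.0 + (27.3/100)*(99.5-72.0) = 79.51 F

79.51 F


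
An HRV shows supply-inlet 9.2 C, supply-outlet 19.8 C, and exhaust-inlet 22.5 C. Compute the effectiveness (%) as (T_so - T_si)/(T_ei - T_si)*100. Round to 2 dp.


eff = (19.8-9.2)/(22.5-9.2)*100 = 79.70 %

79.70 %


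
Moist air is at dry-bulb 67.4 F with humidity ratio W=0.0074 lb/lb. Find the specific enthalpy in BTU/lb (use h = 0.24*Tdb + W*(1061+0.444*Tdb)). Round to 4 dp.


h = 0.24*67.4 + 0.0074*(1061+0.444*67.4) = 24.2488 BTU/lb

24.2488 BTU/lb


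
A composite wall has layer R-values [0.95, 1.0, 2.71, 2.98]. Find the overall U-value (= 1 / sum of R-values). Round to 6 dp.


R_total = 0.95 + 1.0 + 2.71 + 2.98 = 7.64
U = 1/7.64 = 0.130890

0.130890


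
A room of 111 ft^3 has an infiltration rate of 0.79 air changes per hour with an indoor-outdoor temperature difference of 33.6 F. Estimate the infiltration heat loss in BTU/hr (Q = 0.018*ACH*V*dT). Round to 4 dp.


Q = 0.018 * 0.79 * 111 * 33.6 = 53.0349 BTU/hr

53.0349 BTU/hr


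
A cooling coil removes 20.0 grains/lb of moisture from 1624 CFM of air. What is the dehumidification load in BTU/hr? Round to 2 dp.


Q = 0.68 * 1624 * 20.0 = 22086.40 BTU/hr

22086.40 BTU/hr


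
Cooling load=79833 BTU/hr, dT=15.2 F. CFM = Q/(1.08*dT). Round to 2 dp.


CFM = 79833 / (1.08 * 15.2) = 4863.12

4863.12 CFM


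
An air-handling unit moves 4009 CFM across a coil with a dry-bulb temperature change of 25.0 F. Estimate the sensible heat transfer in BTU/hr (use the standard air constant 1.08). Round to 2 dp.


Q = 1.08 * 4009 * 25.0 = 108243.00 BTU/hr

108243.00 BTU/hr


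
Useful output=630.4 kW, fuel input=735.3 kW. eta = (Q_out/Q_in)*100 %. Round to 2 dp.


eta = (630.4/735.3)*100 = 85.73 %

85.73 %


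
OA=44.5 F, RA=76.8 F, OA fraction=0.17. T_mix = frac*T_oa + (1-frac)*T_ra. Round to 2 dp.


T_mix = 0.17*44.5 + 0.83*76.8 = 71.31 F

71.31 F


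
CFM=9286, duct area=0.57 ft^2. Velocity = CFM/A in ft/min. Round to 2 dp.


V = 9286 / 0.57 = 16291.23 ft/min

16291.23 ft/min


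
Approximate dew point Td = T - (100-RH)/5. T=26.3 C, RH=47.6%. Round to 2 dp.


Td = 26.3 - (100-47.6)/5 = 15.82 C

15.82 C


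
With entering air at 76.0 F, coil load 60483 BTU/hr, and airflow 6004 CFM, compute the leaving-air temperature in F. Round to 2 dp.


dT = 60483/(1.08*6004) = 9.3276
T_leave = 76.0 - 9.3276 = 66.67 F

66.67 F


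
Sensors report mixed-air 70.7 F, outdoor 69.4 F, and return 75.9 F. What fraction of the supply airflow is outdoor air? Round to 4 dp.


frac = (70.7 - 75.9) / (69.4 - 75.9) = 0.8000

0.8000


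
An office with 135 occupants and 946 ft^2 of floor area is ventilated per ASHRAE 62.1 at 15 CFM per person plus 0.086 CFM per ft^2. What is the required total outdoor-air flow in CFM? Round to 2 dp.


Total = 135*15 + 946*0.086 = 2106.36 CFM

2106.36 CFM


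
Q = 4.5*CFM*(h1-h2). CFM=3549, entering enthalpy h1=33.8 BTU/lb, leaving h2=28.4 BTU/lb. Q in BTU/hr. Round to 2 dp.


Q = 4.5 * 3549 * (33.8 - 28.4) = 86240.70 BTU/hr

86240.70 BTU/hr


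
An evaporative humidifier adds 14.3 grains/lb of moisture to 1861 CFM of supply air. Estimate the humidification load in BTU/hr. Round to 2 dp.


Q = 0.68 * 1861 * 14.3 = 18096.36 BTU/hr

18096.36 BTU/hr


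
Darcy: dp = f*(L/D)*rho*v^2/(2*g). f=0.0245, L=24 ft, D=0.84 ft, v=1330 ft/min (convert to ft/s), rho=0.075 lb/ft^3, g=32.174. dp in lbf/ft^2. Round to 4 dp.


v_fps = 1330/60 = 22.1667 ft/s
dp = 0.0245*(24/0.84)*0.075*22.1667^2/(2*32.174) = 0.4009 lbf/ft^2

0.4009 lbf/ft^2


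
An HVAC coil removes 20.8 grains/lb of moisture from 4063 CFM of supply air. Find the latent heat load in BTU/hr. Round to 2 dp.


Q = 0.68 * 4063 * 20.8 = 57467.07 BTU/hr

57467.07 BTU/hr


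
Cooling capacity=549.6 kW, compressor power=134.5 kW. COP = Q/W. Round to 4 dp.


COP = 549.6 / 134.5 = 4.0862

4.0862


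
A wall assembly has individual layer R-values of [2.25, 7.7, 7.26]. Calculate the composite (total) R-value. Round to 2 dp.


R_total = 2.25 + 7.7 + 7.26 = 17.21

17.21
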